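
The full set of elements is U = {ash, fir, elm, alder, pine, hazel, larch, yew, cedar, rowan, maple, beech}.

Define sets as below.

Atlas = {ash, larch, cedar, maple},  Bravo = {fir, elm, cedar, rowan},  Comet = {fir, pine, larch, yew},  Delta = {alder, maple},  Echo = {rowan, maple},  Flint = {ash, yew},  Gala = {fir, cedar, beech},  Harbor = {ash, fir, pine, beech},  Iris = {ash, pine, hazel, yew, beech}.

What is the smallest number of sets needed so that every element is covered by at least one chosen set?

4

Bravo and Comet and Delta and Iris together: Bravo ∪ Comet ∪ Delta ∪ Iris = {ash, fir, elm, alder, pine, hazel, larch, yew, cedar, rowan, maple, beech} — every element is covered.
No 3 of the 9 sets cover everything (all 84 combinations miss at least one element), so 4 is optimal.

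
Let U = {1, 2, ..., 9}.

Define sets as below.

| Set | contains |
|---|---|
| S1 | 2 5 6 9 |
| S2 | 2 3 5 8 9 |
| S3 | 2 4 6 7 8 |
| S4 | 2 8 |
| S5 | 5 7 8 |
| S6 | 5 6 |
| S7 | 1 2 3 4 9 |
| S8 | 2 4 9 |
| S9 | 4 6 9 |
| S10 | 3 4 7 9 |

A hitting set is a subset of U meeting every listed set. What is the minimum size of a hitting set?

3

Take H = {6, 8, 9}. Each listed set contains at least one of these, so H is a hitting set of size 3.
The sets S4, S6, S10 are pairwise disjoint, so any hitting set needs a separate item for each — at least 3. Hence 3 is optimal.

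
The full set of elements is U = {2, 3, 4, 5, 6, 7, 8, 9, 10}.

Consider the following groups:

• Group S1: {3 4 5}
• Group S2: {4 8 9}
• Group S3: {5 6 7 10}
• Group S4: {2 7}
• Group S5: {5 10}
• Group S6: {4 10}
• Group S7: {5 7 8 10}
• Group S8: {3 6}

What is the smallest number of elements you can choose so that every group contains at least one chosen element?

4

Take H = {2, 3, 9, 10}. Each listed group contains at least one of these, so H is a hitting set of size 4.
The groups S2, S4, S5, S8 are pairwise disjoint, so any hitting set needs a separate element for each — at least 4. Hence 4 is optimal.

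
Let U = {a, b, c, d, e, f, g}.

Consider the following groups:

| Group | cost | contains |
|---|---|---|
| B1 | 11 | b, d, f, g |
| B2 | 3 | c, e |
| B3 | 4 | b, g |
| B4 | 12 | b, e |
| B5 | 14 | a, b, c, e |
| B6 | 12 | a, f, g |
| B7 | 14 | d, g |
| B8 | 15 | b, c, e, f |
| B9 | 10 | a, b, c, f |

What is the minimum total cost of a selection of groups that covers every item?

B1, B2, B9 together cover every item (B1 ∪ B2 ∪ B9 = {a, b, c, d, e, f, g}); total cost 11 + 3 + 10 = 24.
The greedy pick B2, B3, B9, B1 costs 28; no covering selection beats 24.

24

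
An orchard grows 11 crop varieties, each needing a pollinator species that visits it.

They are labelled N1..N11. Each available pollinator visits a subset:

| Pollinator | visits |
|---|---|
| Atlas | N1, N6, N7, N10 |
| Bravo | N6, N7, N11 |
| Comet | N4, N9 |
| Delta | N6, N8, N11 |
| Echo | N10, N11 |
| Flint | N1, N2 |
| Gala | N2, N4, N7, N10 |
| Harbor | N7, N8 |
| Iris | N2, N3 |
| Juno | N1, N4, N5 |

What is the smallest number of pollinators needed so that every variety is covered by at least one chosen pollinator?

5

Atlas and Comet and Delta and Iris and Juno together: Atlas ∪ Comet ∪ Delta ∪ Iris ∪ Juno = {N1, N2, N3, N4, N5, N6, N7, N8, N9, N10, N11} — every variety is covered.
No 4 of the 10 pollinators cover everything (all 210 combinations miss at least one variety), so 5 is optimal.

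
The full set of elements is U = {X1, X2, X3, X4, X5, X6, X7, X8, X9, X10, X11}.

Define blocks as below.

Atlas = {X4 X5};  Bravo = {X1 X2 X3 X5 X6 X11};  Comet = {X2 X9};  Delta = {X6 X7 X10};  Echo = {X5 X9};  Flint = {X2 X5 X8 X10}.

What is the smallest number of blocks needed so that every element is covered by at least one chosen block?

Take {Atlas, Bravo, Comet, Delta, Flint}. Their union is {X1, X2, X3, X4, X5, X6, X7, X8, X9, X10, X11}, which is all 11 elements.
No 4 of the 6 blocks cover everything (all 15 combinations miss at least one element), so 5 is optimal.

5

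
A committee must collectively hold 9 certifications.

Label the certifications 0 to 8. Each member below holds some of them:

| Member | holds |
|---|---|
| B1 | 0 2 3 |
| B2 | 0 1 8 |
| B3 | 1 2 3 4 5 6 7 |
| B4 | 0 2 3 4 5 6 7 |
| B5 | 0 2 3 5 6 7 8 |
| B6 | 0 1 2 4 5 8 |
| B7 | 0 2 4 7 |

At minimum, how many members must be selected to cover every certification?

2

Take {B3, B5}. Their union is {0, 1, 2, 3, 4, 5, 6, 7, 8}, which is all 9 certifications.
No single member has all 9 certifications (the largest, B3, has 7), so 2 is optimal.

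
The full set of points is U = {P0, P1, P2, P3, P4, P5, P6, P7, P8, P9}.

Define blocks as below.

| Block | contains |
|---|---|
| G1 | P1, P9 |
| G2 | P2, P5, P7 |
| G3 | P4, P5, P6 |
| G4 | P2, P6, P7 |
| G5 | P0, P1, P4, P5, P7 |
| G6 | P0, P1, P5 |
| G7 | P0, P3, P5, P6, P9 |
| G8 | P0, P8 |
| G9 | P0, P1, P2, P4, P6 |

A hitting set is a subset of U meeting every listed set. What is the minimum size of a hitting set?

The 4 points {P1, P5, P6, P8} hit every block.
No choice of 3 points meets every block, so 4 is the minimum.

4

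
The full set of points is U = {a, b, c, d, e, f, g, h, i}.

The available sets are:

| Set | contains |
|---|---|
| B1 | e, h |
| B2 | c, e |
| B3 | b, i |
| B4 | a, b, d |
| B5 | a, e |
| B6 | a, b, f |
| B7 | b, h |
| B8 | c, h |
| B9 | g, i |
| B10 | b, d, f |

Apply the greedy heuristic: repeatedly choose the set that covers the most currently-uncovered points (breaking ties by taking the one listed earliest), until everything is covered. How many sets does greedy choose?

5

Greedy: pick B4 (covers 3 new) → pick B1 (covers 2 new) → pick B9 (covers 2 new) → pick B2 (covers 1 new) → pick B6 (covers 1 new). Total picks: 5.
(The true minimum cover uses only 4 sets, so greedy is not optimal here.)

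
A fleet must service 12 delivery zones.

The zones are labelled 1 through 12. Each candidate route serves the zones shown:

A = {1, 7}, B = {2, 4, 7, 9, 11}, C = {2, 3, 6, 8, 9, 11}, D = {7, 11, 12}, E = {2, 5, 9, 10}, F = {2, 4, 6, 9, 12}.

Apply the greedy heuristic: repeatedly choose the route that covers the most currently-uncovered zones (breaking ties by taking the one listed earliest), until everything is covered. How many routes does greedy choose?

4

Greedy: pick C (covers 6 new) → pick A (covers 2 new) → pick E (covers 2 new) → pick F (covers 2 new). Total picks: 4.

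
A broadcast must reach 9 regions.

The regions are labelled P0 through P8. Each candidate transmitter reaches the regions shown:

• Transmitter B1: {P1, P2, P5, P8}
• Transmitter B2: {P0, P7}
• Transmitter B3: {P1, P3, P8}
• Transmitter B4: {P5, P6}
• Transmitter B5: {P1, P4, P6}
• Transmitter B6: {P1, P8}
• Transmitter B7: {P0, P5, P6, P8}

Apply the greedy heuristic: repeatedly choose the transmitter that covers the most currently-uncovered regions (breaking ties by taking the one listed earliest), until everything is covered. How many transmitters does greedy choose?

Greedy: pick B1 (covers 4 new) → pick B2 (covers 2 new) → pick B5 (covers 2 new) → pick B3 (covers 1 new). Total picks: 4.

4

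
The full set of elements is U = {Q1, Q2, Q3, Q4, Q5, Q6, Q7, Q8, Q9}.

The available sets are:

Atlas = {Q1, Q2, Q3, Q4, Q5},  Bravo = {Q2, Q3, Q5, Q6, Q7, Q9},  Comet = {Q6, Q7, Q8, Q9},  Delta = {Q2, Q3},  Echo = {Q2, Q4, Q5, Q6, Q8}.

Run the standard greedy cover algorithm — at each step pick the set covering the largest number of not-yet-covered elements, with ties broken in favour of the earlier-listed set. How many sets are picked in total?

Greedy: pick Bravo (covers 6 new) → pick Atlas (covers 2 new) → pick Comet (covers 1 new). Total picks: 3.
(The true minimum cover uses only 2 sets, so greedy is not optimal here.)

3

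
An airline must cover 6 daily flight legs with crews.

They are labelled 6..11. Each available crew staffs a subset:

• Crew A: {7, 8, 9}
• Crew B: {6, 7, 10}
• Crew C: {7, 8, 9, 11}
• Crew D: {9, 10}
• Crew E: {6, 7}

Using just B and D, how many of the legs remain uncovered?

Union of B, D = {6, 7, 9, 10}.
Not covered: 8, 11 — 2 legs.

2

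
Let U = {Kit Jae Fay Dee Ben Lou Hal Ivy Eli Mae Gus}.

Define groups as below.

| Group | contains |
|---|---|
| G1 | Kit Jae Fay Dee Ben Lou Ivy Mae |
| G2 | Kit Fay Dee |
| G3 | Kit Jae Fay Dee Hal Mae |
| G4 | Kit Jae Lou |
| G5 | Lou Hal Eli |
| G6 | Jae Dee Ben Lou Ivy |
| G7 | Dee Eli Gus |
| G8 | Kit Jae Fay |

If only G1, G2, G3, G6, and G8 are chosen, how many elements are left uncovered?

2

Union of G1, G2, G3, G6, G8 = {Kit, Jae, Fay, Dee, Ben, Lou, Hal, Ivy, Mae}.
Not covered: Eli, Gus — 2 elements.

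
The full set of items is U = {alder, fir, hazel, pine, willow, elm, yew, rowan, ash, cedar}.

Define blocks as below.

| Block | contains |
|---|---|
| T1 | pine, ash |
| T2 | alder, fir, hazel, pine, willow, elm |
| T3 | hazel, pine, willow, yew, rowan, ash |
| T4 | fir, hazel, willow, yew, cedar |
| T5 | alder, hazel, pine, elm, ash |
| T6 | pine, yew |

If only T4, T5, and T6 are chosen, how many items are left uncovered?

Union of T4, T5, T6 = {alder, fir, hazel, pine, willow, elm, yew, ash, cedar}.
Not covered: rowan — 1 item.

1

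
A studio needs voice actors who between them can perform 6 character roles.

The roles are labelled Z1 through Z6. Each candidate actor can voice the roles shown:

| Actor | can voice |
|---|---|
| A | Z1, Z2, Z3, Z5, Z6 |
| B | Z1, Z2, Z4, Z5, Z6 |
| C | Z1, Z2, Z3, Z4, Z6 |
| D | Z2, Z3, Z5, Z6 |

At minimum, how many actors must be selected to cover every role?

Take {A, C}. Their union is {Z1, Z2, Z3, Z4, Z5, Z6}, which is all 6 roles.
No single actor has all 6 roles (the largest, A, has 5), so 2 is optimal.

2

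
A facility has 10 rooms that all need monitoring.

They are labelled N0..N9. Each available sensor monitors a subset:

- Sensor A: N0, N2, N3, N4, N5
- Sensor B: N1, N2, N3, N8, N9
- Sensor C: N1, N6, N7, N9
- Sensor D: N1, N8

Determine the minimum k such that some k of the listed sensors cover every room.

A and B and C together: A ∪ B ∪ C = {N0, N1, N2, N3, N4, N5, N6, N7, N8, N9} — every room is covered.
Only A contains N0, so A is forced; the remaining 5 rooms need at least 2 more sensors (each remaining sensor adds at most 4) — so at least 3 sensors are needed, and 3 is optimal.

3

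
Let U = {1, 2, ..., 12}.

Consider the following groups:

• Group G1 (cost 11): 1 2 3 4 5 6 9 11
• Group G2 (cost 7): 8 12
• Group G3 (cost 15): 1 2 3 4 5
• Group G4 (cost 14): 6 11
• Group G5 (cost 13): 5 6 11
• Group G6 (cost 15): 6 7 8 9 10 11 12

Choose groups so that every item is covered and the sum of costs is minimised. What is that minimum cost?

G1, G6 together cover every item (G1 ∪ G6 = {1, 2, 3, 4, 5, 6, 7, 8, 9, 10, 11, 12}); total cost 11 + 15 = 26.
The greedy pick G1, G2, G6 costs 33; no covering selection beats 26.

26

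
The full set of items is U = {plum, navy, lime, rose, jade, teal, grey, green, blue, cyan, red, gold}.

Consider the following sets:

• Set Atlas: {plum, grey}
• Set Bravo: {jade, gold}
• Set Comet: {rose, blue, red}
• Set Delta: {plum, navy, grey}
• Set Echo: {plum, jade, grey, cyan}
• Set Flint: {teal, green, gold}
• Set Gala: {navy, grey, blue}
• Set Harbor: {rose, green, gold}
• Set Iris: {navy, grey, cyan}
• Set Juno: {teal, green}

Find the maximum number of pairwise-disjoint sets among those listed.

Bravo, Comet, Delta, Juno are pairwise disjoint (Bravo={jade,gold}; Comet={rose,blue,red}; Delta={plum,navy,grey}; Juno={teal,green}).
Every remaining set overlaps one of these, and no 5 of the listed sets are pairwise disjoint, so 4 is the maximum.

4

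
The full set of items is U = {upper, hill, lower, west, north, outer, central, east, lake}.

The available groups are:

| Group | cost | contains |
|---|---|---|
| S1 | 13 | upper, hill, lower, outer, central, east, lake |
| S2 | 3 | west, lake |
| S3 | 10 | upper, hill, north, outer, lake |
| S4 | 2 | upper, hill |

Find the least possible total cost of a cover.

S1, S2, S3 together cover every item (S1 ∪ S2 ∪ S3 = {upper, hill, lower, west, north, outer, central, east, lake}); total cost 13 + 3 + 10 = 26.
The greedy pick S4, S2, S1, S3 costs 28; no covering selection beats 26.

26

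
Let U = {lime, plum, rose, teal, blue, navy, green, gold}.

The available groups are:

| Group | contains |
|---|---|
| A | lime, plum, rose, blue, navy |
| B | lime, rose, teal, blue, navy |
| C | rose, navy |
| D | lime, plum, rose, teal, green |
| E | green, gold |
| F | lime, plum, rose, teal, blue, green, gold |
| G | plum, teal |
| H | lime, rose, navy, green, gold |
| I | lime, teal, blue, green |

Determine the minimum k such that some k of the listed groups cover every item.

2

B and F together: B ∪ F = {lime, plum, rose, teal, blue, navy, green, gold} — every item is covered.
No single group has all 8 items (the largest, F, has 7), so 2 is optimal.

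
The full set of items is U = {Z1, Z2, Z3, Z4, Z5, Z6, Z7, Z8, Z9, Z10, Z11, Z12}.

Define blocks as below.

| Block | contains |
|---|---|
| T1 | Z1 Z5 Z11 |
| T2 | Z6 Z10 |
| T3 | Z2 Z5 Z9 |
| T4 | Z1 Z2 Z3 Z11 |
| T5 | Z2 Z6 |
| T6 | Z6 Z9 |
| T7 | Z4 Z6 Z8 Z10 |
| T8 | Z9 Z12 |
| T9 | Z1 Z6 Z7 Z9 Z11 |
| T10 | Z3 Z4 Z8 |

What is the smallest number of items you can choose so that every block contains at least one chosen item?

4

The 4 items {Z1, Z6, Z8, Z9} hit every block.
The blocks T1, T2, T8, T10 are pairwise disjoint, so any hitting set needs a separate item for each — at least 4. Hence 4 is optimal.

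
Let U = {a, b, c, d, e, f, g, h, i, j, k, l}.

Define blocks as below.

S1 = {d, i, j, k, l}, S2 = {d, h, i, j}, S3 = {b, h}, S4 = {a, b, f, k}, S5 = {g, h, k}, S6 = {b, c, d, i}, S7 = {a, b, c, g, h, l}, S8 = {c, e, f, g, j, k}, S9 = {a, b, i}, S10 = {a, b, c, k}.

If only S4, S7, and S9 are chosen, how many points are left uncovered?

Union of S4, S7, S9 = {a, b, c, f, g, h, i, k, l}.
Not covered: d, e, j — 3 points.

3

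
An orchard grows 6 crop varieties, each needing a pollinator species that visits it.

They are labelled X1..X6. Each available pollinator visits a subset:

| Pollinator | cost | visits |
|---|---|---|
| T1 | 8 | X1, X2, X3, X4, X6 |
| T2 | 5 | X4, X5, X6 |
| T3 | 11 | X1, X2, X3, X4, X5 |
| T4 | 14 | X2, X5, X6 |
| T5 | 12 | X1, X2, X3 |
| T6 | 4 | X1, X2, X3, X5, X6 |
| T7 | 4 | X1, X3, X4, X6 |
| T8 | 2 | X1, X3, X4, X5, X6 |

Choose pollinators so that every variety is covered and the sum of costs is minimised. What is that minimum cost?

6

T6, T8 together cover every variety (T6 ∪ T8 = {X1, X2, X3, X4, X5, X6}); total cost 4 + 2 = 6.
No covering selection has total cost below 6.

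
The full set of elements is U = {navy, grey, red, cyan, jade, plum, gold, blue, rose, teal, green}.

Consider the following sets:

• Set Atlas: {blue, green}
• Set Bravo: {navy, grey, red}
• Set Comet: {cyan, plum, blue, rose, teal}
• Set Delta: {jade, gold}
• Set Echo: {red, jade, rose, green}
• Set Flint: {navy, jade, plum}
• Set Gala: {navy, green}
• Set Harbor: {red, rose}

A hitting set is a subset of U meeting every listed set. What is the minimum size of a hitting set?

The 4 elements {red, jade, plum, green} hit every set.
No choice of 3 elements meets every set, so 4 is the minimum.

4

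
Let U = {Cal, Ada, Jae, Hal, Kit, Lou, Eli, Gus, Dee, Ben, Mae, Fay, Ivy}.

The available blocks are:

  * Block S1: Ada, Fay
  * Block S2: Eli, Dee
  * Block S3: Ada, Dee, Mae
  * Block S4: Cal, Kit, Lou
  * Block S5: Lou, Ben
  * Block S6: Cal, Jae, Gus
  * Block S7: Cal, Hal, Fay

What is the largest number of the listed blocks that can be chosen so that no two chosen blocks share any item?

S1, S2, S5, S6 are pairwise disjoint (S1={Ada,Fay}; S2={Eli,Dee}; S5={Lou,Ben}; S6={Cal,Jae,Gus}).
Every remaining block overlaps one of these, and no 5 of the listed blocks are pairwise disjoint, so 4 is the maximum.

4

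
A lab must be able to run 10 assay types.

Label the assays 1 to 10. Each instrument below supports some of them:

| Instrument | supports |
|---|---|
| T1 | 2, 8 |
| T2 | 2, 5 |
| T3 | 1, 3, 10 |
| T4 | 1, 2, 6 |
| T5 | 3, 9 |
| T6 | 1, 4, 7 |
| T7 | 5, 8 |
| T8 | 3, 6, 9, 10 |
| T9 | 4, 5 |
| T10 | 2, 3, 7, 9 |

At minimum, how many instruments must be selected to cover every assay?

T4 and T6 and T7 and T8 together: T4 ∪ T6 ∪ T7 ∪ T8 = {1, 2, 3, 4, 5, 6, 7, 8, 9, 10} — every assay is covered.
No 3 of the 10 instruments cover everything (all 120 combinations miss at least one assay), so 4 is optimal.

4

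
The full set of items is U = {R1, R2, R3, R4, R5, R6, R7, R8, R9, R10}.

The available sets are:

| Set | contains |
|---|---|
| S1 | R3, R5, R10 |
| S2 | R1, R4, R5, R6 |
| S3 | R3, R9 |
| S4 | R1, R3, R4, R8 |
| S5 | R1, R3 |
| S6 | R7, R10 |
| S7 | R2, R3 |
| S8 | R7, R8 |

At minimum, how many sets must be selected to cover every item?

5

Take {S2, S3, S6, S7, S8}. Their union is {R1, R2, R3, R4, R5, R6, R7, R8, R9, R10}, which is all 10 items.
No 4 of the 8 sets cover everything (all 70 combinations miss at least one item), so 5 is optimal.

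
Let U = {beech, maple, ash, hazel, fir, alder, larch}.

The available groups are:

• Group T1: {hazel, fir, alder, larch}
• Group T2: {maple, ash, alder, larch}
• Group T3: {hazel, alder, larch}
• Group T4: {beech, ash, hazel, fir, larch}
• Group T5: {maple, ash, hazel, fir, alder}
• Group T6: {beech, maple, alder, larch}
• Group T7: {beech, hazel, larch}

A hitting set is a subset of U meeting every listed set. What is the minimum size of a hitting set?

Take H = {hazel, alder}. Each listed group contains at least one of these, so H is a hitting set of size 2.
No single point lies in every group, so at least 2 are needed and 2 is optimal.

2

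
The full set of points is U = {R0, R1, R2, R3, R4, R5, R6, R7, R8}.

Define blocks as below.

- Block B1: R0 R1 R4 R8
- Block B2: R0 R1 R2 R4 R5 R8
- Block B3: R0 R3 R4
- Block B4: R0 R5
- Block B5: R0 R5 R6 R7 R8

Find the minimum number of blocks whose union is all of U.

3

Take {B2, B3, B5}. Their union is {R0, R1, R2, R3, R4, R5, R6, R7, R8}, which is all 9 points.
Only B2 contains R2, so B2 is forced; the remaining 3 points need at least 2 more blocks (each remaining block adds at most 2) — so at least 3 blocks are needed, and 3 is optimal.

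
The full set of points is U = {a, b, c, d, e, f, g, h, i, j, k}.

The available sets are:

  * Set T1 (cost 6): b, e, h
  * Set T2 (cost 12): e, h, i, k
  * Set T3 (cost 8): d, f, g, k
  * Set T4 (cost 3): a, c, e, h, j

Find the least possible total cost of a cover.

T1, T2, T3, T4 together cover every point (T1 ∪ T2 ∪ T3 ∪ T4 = {a, b, c, d, e, f, g, h, i, j, k}); total cost 6 + 12 + 8 + 3 = 29.
No covering selection has total cost below 29.

29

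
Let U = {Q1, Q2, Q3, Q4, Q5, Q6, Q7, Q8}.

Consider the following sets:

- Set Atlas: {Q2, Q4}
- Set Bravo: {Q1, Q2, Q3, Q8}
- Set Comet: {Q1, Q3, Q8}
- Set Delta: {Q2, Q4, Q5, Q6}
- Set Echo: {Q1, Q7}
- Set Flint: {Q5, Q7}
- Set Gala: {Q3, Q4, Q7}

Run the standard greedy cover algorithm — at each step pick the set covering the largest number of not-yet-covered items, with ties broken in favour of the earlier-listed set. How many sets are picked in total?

3

Greedy: pick Bravo (covers 4 new) → pick Delta (covers 3 new) → pick Echo (covers 1 new). Total picks: 3.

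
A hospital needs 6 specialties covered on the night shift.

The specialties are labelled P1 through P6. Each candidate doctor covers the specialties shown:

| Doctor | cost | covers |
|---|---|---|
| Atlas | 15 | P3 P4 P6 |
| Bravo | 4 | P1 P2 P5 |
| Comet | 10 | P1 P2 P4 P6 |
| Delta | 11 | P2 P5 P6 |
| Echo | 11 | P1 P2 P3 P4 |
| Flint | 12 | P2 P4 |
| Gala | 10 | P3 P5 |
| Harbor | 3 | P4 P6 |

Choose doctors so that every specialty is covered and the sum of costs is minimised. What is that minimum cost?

Bravo, Gala, Harbor together cover every specialty (Bravo ∪ Gala ∪ Harbor = {P1, P2, P3, P4, P5, P6}); total cost 4 + 10 + 3 = 17.
No covering selection has total cost below 17.

17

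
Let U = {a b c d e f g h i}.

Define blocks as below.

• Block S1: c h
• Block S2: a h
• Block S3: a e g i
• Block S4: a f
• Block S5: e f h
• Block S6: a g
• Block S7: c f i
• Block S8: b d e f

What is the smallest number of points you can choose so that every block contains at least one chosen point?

3

T = {a, c, e} meets every block (each contains at least one member of T), and |T| = 3.
The blocks S1, S6, S8 are pairwise disjoint, so any hitting set needs a separate point for each — at least 3. Hence 3 is optimal.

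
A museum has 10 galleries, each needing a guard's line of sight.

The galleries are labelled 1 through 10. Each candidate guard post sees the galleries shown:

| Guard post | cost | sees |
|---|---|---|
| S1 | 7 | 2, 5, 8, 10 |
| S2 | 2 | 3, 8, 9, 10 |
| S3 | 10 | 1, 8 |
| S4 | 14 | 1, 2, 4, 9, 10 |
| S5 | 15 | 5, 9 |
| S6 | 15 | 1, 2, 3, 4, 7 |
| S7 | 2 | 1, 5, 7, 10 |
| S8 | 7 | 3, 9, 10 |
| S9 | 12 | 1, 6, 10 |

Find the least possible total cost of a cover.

30

S2, S4, S7, S9 together cover every gallery (S2 ∪ S4 ∪ S7 ∪ S9 = {1, 2, 3, 4, 5, 6, 7, 8, 9, 10}); total cost 2 + 14 + 2 + 12 = 30.
The greedy pick S2, S7, S1, S9, S4 costs 37; no covering selection beats 30.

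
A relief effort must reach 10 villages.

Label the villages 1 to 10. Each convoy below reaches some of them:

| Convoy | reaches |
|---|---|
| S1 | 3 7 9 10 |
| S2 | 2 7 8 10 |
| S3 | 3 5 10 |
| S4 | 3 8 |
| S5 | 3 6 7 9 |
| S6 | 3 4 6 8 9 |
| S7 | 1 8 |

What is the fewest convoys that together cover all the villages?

4

Take {S2, S3, S6, S7}. Their union is {1, 2, 3, 4, 5, 6, 7, 8, 9, 10}, which is all 10 villages.
No 3 of the 7 convoys cover everything (all 35 combinations miss at least one village), so 4 is optimal.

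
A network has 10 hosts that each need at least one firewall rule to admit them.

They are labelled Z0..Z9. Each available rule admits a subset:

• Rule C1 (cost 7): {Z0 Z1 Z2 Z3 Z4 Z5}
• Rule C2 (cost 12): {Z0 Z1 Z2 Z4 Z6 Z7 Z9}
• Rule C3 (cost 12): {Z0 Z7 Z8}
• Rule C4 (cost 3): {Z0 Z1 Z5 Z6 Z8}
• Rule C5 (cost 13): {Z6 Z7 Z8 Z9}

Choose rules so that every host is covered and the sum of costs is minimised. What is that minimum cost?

20

C1, C5 together cover every host (C1 ∪ C5 = {Z0, Z1, Z2, Z3, Z4, Z5, Z6, Z7, Z8, Z9}); total cost 7 + 13 = 20.
The greedy pick C4, C1, C2 costs 22; no covering selection beats 20.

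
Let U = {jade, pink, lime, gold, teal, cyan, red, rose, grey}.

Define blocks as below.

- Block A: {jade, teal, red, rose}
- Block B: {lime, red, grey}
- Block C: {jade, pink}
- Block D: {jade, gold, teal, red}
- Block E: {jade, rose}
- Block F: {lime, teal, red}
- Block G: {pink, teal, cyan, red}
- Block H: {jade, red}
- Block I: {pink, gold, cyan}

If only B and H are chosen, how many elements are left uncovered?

5

Union of B, H = {jade, lime, red, grey}.
Not covered: pink, gold, teal, cyan, rose — 5 elements.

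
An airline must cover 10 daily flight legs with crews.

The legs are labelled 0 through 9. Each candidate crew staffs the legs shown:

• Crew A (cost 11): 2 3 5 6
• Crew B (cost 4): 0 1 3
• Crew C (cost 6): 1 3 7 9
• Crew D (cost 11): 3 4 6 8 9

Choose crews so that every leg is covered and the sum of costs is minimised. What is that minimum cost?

A, B, C, D together cover every leg (A ∪ B ∪ C ∪ D = {0, 1, 2, 3, 4, 5, 6, 7, 8, 9}); total cost 11 + 4 + 6 + 11 = 32.
No covering selection has total cost below 32.

32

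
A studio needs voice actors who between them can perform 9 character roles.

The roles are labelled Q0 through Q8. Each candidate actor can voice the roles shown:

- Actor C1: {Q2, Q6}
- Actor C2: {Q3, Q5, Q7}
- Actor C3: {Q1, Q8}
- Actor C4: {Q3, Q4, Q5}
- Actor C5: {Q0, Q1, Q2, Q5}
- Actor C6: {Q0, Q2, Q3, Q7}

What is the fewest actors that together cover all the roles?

4

C1 and C3 and C4 and C6 together: C1 ∪ C3 ∪ C4 ∪ C6 = {Q0, Q1, Q2, Q3, Q4, Q5, Q6, Q7, Q8} — every role is covered.
Only C1 contains Q6, so C1 is forced; the remaining 7 roles need at least 3 more actors (each remaining actor adds at most 3) — so at least 4 actors are needed, and 4 is optimal.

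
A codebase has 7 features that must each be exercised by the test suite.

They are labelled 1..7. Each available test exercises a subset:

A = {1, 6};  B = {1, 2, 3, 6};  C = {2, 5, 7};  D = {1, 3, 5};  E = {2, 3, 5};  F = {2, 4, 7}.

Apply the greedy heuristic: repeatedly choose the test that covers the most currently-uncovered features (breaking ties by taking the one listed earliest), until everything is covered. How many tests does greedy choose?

Greedy: pick B (covers 4 new) → pick C (covers 2 new) → pick F (covers 1 new). Total picks: 3.

3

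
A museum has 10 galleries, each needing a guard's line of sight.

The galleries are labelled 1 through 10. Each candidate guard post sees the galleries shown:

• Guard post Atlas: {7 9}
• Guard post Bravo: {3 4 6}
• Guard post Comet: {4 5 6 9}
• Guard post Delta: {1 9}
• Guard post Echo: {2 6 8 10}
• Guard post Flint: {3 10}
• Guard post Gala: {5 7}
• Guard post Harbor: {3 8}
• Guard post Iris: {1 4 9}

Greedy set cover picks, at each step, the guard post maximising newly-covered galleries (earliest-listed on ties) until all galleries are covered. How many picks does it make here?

Greedy: pick Comet (covers 4 new) → pick Echo (covers 3 new) → pick Atlas (covers 1 new) → pick Bravo (covers 1 new) → pick Delta (covers 1 new). Total picks: 5.
(The true minimum cover uses only 4 guard posts, so greedy is not optimal here.)

5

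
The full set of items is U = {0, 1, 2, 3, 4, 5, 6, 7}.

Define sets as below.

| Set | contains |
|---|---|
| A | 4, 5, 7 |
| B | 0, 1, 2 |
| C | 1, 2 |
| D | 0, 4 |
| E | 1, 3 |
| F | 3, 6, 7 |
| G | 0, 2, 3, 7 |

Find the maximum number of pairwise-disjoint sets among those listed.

3

C, D, F are pairwise disjoint (C={1,2}; D={0,4}; F={3,6,7}).
Every remaining set overlaps one of these, and no 4 of the listed sets are pairwise disjoint, so 3 is the maximum.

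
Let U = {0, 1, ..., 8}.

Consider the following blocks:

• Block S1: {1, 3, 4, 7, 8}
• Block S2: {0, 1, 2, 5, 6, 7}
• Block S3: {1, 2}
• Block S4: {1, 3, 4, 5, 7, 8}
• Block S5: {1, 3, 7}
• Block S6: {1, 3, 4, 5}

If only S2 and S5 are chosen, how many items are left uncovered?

2

Union of S2, S5 = {0, 1, 2, 3, 5, 6, 7}.
Not covered: 4, 8 — 2 items.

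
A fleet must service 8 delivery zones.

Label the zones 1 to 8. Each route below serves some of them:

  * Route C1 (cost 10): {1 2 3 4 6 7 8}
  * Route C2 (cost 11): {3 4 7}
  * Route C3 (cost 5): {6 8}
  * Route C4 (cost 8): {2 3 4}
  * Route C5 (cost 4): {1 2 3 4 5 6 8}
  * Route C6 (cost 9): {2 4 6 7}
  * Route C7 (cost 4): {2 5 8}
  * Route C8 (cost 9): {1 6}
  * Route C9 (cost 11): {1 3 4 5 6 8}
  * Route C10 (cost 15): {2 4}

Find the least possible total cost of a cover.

13

C5, C6 together cover every zone (C5 ∪ C6 = {1, 2, 3, 4, 5, 6, 7, 8}); total cost 4 + 9 = 13.
No covering selection has total cost below 13.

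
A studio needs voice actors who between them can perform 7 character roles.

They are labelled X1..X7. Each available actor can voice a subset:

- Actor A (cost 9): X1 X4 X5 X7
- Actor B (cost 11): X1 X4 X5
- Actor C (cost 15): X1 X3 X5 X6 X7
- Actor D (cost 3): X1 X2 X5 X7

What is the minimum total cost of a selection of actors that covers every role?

A, C, D together cover every role (A ∪ C ∪ D = {X1, X2, X3, X4, X5, X6, X7}); total cost 9 + 15 + 3 = 27.
No covering selection has total cost below 27.

27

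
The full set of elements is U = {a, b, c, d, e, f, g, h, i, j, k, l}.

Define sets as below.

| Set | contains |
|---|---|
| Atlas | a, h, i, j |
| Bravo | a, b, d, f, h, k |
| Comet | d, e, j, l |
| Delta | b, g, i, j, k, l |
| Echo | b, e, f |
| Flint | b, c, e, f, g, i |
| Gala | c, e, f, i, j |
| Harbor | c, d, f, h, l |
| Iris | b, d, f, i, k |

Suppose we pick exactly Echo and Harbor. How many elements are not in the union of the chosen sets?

Union of Echo, Harbor = {b, c, d, e, f, h, l}.
Not covered: a, g, i, j, k — 5 elements.

5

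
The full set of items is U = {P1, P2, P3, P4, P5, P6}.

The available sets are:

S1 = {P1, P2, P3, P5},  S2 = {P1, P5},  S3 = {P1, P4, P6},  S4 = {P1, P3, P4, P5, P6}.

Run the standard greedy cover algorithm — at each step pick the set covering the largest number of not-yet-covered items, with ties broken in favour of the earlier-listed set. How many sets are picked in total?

2

Greedy: pick S4 (covers 5 new) → pick S1 (covers 1 new). Total picks: 2.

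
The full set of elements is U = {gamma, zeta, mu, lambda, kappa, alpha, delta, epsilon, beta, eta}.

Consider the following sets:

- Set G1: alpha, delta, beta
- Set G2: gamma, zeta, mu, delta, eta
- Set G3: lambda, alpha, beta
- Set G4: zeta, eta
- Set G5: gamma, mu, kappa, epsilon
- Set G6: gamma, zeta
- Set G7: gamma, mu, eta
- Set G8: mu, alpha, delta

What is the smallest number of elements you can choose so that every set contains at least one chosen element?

3

The 3 elements {zeta, mu, beta} hit every set.
The sets G1, G4, G5 are pairwise disjoint, so any hitting set needs a separate element for each — at least 3. Hence 3 is optimal.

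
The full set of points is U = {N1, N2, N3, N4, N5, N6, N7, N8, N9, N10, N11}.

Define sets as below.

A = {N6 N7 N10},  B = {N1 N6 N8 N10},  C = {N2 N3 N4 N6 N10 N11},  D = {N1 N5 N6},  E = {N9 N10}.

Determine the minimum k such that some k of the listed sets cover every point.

5

A, B, C, D, and E cover everything between them: the union {N1, N2, N3, N4, N5, N6, N7, N8, N9, N10, N11} is all of U.
No 4 of the 5 sets cover everything (all 5 combinations miss at least one point), so 5 is optimal.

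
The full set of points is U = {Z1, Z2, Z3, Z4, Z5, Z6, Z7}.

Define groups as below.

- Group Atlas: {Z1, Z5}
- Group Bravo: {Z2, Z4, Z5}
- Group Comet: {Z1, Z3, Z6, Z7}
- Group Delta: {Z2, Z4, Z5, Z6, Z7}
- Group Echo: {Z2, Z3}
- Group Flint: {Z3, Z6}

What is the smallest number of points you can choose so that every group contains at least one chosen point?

2

H = {Z3, Z5} meets every group (each contains at least one member of H), and |H| = 2.
The groups Atlas, Flint are pairwise disjoint, so any hitting set needs a separate point for each — at least 2. Hence 2 is optimal.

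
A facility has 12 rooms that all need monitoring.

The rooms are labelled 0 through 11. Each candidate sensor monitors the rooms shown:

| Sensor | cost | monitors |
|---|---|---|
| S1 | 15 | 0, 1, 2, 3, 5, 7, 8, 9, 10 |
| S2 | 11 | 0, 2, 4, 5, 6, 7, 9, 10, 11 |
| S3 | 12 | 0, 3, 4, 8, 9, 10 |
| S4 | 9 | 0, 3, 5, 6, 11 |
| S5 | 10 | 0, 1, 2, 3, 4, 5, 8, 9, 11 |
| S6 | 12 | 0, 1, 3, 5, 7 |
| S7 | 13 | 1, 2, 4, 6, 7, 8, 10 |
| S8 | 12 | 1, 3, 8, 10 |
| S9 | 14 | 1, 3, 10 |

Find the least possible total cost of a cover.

21

S2, S5 together cover every room (S2 ∪ S5 = {0, 1, 2, 3, 4, 5, 6, 7, 8, 9, 10, 11}); total cost 11 + 10 = 21.
No covering selection has total cost below 21.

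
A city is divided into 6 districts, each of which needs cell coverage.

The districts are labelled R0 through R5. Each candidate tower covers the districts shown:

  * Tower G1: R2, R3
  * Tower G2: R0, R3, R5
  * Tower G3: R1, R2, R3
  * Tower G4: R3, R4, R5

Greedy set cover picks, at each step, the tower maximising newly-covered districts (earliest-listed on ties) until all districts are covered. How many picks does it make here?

3

Greedy: pick G2 (covers 3 new) → pick G3 (covers 2 new) → pick G4 (covers 1 new). Total picks: 3.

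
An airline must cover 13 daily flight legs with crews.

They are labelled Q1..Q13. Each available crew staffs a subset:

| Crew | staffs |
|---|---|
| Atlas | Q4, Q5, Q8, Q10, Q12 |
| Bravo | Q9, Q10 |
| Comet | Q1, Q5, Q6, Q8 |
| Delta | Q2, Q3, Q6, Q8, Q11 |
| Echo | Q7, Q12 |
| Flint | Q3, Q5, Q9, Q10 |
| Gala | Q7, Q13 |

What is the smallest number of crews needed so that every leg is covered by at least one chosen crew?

Atlas and Comet and Delta and Flint and Gala together: Atlas ∪ Comet ∪ Delta ∪ Flint ∪ Gala = {Q1, Q2, Q3, Q4, Q5, Q6, Q7, Q8, Q9, Q10, Q11, Q12, Q13} — every leg is covered.
No 4 of the 7 crews cover everything (all 35 combinations miss at least one leg), so 5 is optimal.

5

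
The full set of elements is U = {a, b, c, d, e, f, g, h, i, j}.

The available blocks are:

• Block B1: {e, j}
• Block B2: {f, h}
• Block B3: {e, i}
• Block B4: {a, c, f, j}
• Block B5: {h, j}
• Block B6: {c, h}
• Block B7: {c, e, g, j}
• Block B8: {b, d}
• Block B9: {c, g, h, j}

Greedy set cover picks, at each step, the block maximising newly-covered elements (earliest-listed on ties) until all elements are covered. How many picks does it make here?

Greedy: pick B4 (covers 4 new) → pick B3 (covers 2 new) → pick B8 (covers 2 new) → pick B9 (covers 2 new). Total picks: 4.

4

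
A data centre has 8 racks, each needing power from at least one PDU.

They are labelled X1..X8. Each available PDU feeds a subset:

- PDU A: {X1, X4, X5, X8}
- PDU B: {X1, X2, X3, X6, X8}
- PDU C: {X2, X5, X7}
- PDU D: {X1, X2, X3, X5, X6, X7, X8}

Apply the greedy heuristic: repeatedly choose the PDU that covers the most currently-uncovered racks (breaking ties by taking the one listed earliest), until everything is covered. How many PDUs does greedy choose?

2

Greedy: pick D (covers 7 new) → pick A (covers 1 new). Total picks: 2.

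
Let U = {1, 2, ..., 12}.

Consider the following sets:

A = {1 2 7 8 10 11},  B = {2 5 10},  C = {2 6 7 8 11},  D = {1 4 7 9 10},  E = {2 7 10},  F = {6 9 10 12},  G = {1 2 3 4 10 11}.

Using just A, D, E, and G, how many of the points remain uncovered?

3

Union of A, D, E, G = {1, 2, 3, 4, 7, 8, 9, 10, 11}.
Not covered: 5, 6, 12 — 3 points.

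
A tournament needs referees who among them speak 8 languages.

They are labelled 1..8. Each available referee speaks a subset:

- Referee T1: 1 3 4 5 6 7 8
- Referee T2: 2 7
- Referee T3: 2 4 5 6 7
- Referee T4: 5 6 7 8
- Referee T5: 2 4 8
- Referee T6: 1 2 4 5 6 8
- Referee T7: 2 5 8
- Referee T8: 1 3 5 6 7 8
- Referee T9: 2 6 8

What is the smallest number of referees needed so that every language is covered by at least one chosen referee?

2

Take {T1, T6}. Their union is {1, 2, 3, 4, 5, 6, 7, 8}, which is all 8 languages.
No single referee has all 8 languages (the largest, T1, has 7), so 2 is optimal.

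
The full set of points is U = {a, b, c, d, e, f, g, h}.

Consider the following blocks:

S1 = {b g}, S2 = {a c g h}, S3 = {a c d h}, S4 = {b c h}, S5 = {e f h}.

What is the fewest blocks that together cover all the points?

Take {S1, S3, S5}. Their union is {a, b, c, d, e, f, g, h}, which is all 8 points.
Only S3 contains d, so S3 is forced; the remaining 4 points need at least 2 more blocks (each remaining block adds at most 2) — so at least 3 blocks are needed, and 3 is optimal.

3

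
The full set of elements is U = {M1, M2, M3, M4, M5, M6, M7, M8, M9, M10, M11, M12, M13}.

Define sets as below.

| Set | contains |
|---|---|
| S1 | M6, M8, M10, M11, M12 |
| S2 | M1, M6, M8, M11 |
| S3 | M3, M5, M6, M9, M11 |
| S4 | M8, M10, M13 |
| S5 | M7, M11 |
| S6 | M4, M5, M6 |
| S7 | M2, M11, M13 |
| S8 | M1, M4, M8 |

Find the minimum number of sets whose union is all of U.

5

S1 and S3 and S5 and S7 and S8 together: S1 ∪ S3 ∪ S5 ∪ S7 ∪ S8 = {M1, M2, M3, M4, M5, M6, M7, M8, M9, M10, M11, M12, M13} — every element is covered.
No 4 of the 8 sets cover everything (all 70 combinations miss at least one element), so 5 is optimal.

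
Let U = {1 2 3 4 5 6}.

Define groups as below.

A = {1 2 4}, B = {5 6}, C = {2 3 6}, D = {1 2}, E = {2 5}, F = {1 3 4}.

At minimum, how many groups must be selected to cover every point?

3

B, C, and F cover everything between them: the union {1, 2, 3, 4, 5, 6} is all of U.
No 2 of the 6 groups cover everything (all 15 combinations miss at least one point), so 3 is optimal.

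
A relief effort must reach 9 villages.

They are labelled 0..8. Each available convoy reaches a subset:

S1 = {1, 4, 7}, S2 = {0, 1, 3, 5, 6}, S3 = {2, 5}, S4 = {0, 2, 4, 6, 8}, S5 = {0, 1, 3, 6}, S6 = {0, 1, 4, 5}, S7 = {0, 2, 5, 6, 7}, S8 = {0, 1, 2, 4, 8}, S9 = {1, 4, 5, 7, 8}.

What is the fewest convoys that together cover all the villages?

Take {S5, S8, S9}. Their union is {0, 1, 2, 3, 4, 5, 6, 7, 8}, which is all 9 villages.
No 2 of the 9 convoys cover everything (all 36 combinations miss at least one village), so 3 is optimal.

3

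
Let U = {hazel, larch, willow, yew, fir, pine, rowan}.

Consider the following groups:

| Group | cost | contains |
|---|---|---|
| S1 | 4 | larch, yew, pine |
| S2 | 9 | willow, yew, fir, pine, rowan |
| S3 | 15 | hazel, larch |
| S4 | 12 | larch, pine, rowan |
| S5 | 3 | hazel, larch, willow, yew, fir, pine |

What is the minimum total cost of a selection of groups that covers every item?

S2, S5 together cover every item (S2 ∪ S5 = {hazel, larch, willow, yew, fir, pine, rowan}); total cost 9 + 3 = 12.
No covering selection has total cost below 12.

12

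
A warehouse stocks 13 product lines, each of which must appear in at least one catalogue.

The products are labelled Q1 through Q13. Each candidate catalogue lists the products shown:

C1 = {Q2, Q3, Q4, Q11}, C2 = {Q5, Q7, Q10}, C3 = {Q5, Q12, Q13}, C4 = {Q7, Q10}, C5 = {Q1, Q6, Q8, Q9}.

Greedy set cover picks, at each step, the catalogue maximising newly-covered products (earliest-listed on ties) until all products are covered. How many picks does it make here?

Greedy: pick C1 (covers 4 new) → pick C5 (covers 4 new) → pick C2 (covers 3 new) → pick C3 (covers 2 new). Total picks: 4.

4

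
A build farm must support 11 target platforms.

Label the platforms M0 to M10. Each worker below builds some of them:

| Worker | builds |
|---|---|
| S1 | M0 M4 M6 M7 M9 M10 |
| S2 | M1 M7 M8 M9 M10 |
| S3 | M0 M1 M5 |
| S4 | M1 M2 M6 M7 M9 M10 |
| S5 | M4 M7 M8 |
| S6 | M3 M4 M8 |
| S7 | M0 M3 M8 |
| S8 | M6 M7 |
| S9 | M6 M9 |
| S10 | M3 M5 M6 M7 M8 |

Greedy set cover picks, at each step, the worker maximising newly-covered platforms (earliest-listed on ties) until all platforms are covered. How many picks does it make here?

Greedy: pick S1 (covers 6 new) → pick S10 (covers 3 new) → pick S4 (covers 2 new). Total picks: 3.

3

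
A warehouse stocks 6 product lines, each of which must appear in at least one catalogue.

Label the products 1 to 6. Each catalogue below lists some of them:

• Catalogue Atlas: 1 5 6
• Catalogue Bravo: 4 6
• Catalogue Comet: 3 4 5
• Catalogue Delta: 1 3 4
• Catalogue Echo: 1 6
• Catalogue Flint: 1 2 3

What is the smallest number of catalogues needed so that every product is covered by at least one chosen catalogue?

3

Bravo and Comet and Flint together: Bravo ∪ Comet ∪ Flint = {1, 2, 3, 4, 5, 6} — every product is covered.
Only Flint contains 2, so Flint is forced; the remaining 3 products need at least 2 more catalogues (each remaining catalogue adds at most 2) — so at least 3 catalogues are needed, and 3 is optimal.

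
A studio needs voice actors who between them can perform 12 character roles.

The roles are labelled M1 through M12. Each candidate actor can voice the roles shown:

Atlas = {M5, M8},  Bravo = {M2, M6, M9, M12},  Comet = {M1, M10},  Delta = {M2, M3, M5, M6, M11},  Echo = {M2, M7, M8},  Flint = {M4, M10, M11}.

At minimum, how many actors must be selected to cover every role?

Bravo and Comet and Delta and Echo and Flint together: Bravo ∪ Comet ∪ Delta ∪ Echo ∪ Flint = {M1, M2, M3, M4, M5, M6, M7, M8, M9, M10, M11, M12} — every role is covered.
Only Delta contains M3, so Delta is forced; the remaining 7 roles need at least 4 more actors (each remaining actor adds at most 2) — so at least 5 actors are needed, and 5 is optimal.

5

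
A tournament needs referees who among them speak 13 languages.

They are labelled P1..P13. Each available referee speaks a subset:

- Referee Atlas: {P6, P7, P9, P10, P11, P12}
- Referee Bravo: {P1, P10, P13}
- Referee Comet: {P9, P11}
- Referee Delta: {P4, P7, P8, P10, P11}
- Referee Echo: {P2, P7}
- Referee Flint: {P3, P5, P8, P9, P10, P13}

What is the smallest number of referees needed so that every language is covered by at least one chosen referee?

Atlas and Bravo and Delta and Echo and Flint together: Atlas ∪ Bravo ∪ Delta ∪ Echo ∪ Flint = {P1, P2, P3, P4, P5, P6, P7, P8, P9, P10, P11, P12, P13} — every language is covered.
No 4 of the 6 referees cover everything (all 15 combinations miss at least one language), so 5 is optimal.

5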